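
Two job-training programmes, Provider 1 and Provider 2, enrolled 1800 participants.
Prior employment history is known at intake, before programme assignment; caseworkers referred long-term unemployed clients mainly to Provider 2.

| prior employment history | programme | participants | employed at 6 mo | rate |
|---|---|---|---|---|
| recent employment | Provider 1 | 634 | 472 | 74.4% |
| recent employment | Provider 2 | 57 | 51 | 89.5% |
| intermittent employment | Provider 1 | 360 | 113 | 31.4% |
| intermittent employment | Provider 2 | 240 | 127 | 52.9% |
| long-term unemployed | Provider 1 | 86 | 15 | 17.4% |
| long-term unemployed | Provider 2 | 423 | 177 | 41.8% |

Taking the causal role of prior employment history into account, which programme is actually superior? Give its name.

Provider 2

Here prior employment history is a common cause — it drives both which programme a case falls under and the outcome. The crude comparison mixes populations; the stratum-specific rates are the causally relevant ones.
Within each level — recent employment: 74.4% vs 89.5%; intermittent employment: 31.4% vs 52.9%; long-term unemployed: 17.4% vs 41.8% — Provider 2 is higher every time.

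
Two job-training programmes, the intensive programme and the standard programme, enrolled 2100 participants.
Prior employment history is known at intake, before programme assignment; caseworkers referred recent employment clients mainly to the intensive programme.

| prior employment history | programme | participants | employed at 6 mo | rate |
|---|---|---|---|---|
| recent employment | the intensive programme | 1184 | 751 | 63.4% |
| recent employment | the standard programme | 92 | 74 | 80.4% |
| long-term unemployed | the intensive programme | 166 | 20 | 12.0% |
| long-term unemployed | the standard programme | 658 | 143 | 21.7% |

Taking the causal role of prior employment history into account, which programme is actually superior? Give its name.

the standard programme

Nothing the programme does changes prior employment history; the imbalance is an allocation artefact. With prior employment history also predicting the outcome, the pooled figure is confounded, and the within-stratum comparison is the causal one.
Within each level — recent employment: 63.4% vs 80.4%; long-term unemployed: 12.0% vs 21.7% — the standard programme is higher every time.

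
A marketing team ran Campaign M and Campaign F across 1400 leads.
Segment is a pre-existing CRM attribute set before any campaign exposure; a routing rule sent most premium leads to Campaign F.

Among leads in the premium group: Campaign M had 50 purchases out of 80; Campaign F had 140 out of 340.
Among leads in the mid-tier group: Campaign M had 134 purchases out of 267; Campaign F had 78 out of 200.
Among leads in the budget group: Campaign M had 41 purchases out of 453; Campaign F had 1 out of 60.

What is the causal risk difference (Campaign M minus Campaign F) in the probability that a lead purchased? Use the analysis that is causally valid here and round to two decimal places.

+0.13

Campaign M is higher inside every customer segment stratum but Campaign F is higher in aggregate. Whether to stratify depends on how customer segment relates to the campaign.
Customer segment differs across campaigns for reasons unrelated to any effect of the campaign itself, and it separately predicts the outcome — a classic confounder. We must compare within customer segment levels.
Adjusting over the population distribution of customer segment: 0.300·(0.625−0.412) + 0.334·(0.502−0.390) + 0.366·(0.091−0.017) = +0.128.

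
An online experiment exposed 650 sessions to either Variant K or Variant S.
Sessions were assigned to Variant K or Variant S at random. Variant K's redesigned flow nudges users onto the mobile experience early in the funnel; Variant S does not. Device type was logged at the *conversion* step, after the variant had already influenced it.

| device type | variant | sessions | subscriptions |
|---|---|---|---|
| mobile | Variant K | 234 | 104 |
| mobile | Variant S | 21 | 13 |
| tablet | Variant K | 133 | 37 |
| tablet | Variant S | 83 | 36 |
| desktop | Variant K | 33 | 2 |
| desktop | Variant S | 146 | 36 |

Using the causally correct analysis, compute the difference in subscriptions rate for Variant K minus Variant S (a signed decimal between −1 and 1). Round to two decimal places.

Device type is recorded after the variant and is itself shifted by it — it sits on the causal path from variant to outcome. Conditioning on a mediator would strip out part of the effect we want; the pooled comparison gives the total causal effect.
The causal difference is the pooled difference: 0.357 − 0.340 = +0.018.

+0.02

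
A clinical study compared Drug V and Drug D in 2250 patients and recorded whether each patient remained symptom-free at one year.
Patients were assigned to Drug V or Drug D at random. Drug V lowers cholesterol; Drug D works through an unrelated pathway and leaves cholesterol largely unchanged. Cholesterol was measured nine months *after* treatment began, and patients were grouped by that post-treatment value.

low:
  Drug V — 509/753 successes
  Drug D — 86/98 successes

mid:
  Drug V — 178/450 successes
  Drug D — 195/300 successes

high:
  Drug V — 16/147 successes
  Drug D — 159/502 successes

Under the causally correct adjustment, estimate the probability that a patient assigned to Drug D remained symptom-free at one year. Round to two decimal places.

Drug D is higher inside every cholesterol stratum but Drug V is higher in aggregate. Whether to stratify depends on how cholesterol relates to the drug.
Cholesterol here is a post-treatment variable shaped by the drug; conditioning on it would introduce bias rather than remove it. The overall comparison is the causal one.
So P(outcome | do(Drug D)) is just the pooled rate for Drug D: 440/900 = 0.489.

0.49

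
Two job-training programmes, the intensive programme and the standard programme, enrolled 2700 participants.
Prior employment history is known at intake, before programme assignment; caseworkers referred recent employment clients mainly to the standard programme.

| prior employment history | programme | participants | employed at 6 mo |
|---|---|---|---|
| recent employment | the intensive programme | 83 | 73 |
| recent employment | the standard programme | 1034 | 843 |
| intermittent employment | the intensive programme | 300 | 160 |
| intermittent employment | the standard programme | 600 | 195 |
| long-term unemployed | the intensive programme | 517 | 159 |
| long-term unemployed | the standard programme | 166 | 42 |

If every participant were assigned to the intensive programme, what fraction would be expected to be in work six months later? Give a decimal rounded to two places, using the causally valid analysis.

The prior employment history-specific comparison favours the intensive programme throughout, but the pooled figures favour the standard programme. The question is whether to condition on prior employment history.
Prior employment history differs across programmes for reasons unrelated to any effect of the programme itself, and it separately predicts the outcome — a classic confounder. We must compare within prior employment history levels.
Standardising the intensive programme to the population prior employment history mix: 0.414·73/83 + 0.333·160/300 + 0.253·159/517 = 0.619.

0.62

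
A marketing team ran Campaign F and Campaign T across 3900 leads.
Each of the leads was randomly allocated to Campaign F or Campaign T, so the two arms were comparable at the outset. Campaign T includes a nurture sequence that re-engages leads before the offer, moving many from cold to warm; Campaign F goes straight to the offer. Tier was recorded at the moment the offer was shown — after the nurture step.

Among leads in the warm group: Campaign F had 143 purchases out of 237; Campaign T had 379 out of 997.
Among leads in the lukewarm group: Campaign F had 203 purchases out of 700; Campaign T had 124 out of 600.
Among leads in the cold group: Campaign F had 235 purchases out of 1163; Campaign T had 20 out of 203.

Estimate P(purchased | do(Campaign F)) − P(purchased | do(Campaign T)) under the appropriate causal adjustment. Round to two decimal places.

The distribution of engagement tier is itself part of what the campaign does — it is an intermediate outcome. Holding it fixed would remove that part of the effect; the total effect is the pooled difference.
The causal difference is the pooled difference: 0.277 − 0.291 = -0.014.

-0.01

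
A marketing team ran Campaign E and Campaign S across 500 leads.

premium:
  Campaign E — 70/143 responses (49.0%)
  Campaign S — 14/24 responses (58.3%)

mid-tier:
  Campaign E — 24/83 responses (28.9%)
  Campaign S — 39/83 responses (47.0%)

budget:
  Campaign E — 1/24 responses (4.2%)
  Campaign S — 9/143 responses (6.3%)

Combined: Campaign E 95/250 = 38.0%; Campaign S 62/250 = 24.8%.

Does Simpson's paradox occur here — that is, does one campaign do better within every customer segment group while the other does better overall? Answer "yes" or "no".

yes

Within each customer segment level (premium 49.0% vs 58.3%; mid-tier 28.9% vs 47.0%; budget 4.2% vs 6.3%), Campaign S has the higher rate every time. Pooled: 38.0% vs 24.8% — Campaign E has the higher rate overall. The two comparisons disagree.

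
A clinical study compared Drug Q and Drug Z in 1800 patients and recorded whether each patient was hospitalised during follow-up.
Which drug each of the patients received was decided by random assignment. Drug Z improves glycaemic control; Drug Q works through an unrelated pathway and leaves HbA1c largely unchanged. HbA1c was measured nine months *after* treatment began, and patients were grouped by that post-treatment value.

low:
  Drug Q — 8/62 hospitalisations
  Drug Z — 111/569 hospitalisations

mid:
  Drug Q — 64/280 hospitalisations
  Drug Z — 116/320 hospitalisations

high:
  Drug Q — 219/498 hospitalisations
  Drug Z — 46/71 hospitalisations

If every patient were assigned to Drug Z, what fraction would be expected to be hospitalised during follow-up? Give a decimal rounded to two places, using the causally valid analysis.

0.28

The HbA1c-specific comparison favours Drug Q throughout, but the pooled figures favour Drug Z. The question is whether to condition on HbA1c.
HbA1c is downstream of the drug. One should not condition on a consequence of treatment, so the overall rates are the right comparison.
So P(outcome | do(Drug Z)) is just the pooled rate for Drug Z: 273/960 = 0.284.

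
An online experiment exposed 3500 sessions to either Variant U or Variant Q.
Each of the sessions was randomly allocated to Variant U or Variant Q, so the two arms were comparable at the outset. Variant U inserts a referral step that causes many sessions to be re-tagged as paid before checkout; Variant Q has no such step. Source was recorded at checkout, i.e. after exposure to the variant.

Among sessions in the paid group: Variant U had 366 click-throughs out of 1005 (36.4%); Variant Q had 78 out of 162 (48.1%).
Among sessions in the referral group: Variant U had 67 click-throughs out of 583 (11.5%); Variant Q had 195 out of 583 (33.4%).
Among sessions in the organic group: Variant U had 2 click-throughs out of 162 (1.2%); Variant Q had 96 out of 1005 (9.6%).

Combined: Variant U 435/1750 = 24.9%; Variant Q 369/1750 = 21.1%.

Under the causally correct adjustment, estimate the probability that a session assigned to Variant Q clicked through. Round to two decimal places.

The stratified and pooled comparisons disagree (Variant Q wins within each traffic source; Variant U wins overall), so the answer turns on the causal role of traffic source.
Because the variant influences traffic source, traffic source is a post-treatment mediator, not a confounder. Stratifying on it would bias the estimate; the causal effect is the crude pooled difference.
So P(outcome | do(Variant Q)) is just the pooled rate for Variant Q: 369/1750 = 0.211.

0.21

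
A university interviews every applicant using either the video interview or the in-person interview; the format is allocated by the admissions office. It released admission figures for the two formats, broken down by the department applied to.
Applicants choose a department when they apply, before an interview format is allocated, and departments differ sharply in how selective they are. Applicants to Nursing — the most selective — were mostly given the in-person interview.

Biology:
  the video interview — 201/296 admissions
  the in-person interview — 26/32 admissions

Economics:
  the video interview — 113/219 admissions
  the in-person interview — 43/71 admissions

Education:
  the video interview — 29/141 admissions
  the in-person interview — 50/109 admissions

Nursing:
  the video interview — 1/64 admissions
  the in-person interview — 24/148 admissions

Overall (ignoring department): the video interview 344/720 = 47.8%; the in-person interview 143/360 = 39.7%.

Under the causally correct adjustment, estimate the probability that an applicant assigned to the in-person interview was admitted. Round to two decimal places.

the in-person interview is higher inside every department stratum but the video interview is higher in aggregate. Whether to stratify depends on how department relates to the interview format.
Here department is a common cause — it drives both which interview format a case falls under and the outcome. The crude comparison mixes populations; the stratum-specific rates are the causally relevant ones.
Standardising the in-person interview to the population department mix: 0.304·26/32 + 0.269·43/71 + 0.231·50/109 + 0.196·24/148 = 0.547.

0.55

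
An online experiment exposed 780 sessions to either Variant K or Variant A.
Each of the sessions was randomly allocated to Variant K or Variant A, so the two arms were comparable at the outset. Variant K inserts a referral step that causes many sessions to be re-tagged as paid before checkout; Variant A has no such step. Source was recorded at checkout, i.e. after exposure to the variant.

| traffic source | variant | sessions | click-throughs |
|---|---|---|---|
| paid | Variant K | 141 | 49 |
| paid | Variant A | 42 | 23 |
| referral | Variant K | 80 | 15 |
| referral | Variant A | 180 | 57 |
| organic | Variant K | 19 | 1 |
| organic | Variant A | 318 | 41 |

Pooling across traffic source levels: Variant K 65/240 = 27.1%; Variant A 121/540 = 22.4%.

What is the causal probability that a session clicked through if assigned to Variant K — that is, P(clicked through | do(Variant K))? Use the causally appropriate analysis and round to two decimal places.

0.27

The stratified and pooled comparisons disagree (Variant A wins within each traffic source; Variant K wins overall), so the answer turns on the causal role of traffic source.
Stratifying would compare variants among sessions the variants themselves sorted into traffic source groups — a form of selection on an intermediate. The unconditioned pooled rates give the total causal effect.
So P(outcome | do(Variant K)) is just the pooled rate for Variant K: 65/240 = 0.271.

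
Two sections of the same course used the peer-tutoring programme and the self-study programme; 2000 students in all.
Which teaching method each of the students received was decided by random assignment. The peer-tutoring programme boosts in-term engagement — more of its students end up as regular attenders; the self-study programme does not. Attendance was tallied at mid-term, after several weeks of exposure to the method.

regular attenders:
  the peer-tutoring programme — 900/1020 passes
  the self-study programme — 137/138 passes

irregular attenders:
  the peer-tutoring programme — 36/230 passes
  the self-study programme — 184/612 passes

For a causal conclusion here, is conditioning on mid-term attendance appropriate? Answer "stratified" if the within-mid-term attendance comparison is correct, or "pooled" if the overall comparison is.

pooled

Mid-term attendance is recorded after the teaching method and is itself shifted by it — it sits on the causal path from teaching method to outcome. Conditioning on a mediator would strip out part of the effect we want; the pooled comparison gives the total causal effect.
Pooled: the peer-tutoring programme 74.9% vs the self-study programme 42.8%; the peer-tutoring programme is higher overall.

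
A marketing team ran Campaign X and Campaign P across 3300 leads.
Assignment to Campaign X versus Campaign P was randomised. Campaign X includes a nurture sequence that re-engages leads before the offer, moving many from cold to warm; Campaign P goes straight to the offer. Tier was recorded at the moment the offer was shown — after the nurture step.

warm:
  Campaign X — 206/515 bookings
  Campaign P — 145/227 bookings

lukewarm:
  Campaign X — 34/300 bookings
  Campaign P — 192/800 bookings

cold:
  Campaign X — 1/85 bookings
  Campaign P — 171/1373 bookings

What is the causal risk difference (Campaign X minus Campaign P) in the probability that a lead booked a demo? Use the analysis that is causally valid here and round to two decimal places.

Stratifying would compare campaigns among leads the campaigns themselves sorted into engagement tier groups — a form of selection on an intermediate. The unconditioned pooled rates give the total causal effect.
The causal difference is the pooled difference: 0.268 − 0.212 = +0.056.

+0.06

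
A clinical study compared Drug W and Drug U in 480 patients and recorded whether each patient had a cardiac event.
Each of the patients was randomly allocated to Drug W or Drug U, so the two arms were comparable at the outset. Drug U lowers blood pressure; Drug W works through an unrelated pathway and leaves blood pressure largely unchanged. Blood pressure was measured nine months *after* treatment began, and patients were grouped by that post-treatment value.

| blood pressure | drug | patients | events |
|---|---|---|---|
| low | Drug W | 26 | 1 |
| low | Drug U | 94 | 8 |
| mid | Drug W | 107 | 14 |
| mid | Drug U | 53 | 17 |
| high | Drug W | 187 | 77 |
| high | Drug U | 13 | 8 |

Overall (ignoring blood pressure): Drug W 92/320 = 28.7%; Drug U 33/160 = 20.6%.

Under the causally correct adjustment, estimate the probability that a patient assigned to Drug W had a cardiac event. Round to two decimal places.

0.29

The blood pressure-specific comparison favours Drug W throughout, but the pooled figures favour Drug U. The question is whether to condition on blood pressure.
Because the drug influences blood pressure, blood pressure is a post-treatment mediator, not a confounder. Stratifying on it would bias the estimate; the causal effect is the crude pooled difference.
So P(outcome | do(Drug W)) is just the pooled rate for Drug W: 92/320 = 0.287.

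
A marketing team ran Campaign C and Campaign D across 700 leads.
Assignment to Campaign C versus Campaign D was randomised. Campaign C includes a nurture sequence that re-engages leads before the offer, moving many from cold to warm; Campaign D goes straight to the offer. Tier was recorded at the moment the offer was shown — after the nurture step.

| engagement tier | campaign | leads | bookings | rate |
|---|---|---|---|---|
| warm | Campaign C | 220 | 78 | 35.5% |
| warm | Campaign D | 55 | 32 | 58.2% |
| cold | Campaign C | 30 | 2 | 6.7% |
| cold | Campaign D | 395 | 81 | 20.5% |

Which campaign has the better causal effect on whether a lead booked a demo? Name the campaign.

Campaign C

Engagement tier is downstream of the campaign. One should not condition on a consequence of treatment, so the overall rates are the right comparison.
Pooled: Campaign C 32.0% vs Campaign D 25.1%; Campaign C is higher overall.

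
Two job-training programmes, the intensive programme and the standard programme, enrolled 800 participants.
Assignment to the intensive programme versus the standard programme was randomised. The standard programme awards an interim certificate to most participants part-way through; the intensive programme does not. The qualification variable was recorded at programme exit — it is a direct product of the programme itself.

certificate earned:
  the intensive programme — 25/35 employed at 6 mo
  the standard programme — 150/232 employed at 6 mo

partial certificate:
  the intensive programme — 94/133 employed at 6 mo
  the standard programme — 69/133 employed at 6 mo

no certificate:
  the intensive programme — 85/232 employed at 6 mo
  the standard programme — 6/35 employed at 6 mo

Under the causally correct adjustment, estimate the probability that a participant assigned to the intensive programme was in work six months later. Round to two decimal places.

0.51

The qualification attained during the programme-specific comparison favours the intensive programme throughout, but the pooled figures favour the standard programme. The question is whether to condition on qualification attained during the programme.
Qualification attained during the programme is recorded after the programme and is itself shifted by it — it sits on the causal path from programme to outcome. Conditioning on a mediator would strip out part of the effect we want; the pooled comparison gives the total causal effect.
So P(outcome | do(the intensive programme)) is just the pooled rate for the intensive programme: 204/400 = 0.510.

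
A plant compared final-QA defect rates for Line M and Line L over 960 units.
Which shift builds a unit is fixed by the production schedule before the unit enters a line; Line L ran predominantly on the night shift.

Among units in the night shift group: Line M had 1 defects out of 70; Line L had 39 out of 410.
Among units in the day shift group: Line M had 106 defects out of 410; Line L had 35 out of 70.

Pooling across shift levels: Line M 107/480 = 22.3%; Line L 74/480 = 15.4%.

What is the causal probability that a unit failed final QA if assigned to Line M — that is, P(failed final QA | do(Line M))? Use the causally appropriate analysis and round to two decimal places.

Nothing the line does changes shift; the imbalance is an allocation artefact. With shift also predicting the outcome, the pooled figure is confounded, and the within-stratum comparison is the causal one.
Standardising Line M to the population shift mix: 0.500·1/70 + 0.500·106/410 = 0.136.

0.14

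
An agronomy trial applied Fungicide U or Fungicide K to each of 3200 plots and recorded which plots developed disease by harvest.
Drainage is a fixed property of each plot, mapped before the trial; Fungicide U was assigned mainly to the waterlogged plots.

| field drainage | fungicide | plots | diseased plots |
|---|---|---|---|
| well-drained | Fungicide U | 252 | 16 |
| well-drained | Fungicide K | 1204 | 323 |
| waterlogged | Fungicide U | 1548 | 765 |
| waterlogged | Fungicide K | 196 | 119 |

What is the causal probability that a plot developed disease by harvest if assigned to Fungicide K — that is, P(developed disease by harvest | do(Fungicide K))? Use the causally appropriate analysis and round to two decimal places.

The imbalance in field drainage arose from how plots were allocated, not from anything the fungicide did; and field drainage independently affects the outcome. The pooled gap is confounded — condition on field drainage.
Standardising Fungicide K to the population field drainage mix: 0.455·323/1204 + 0.545·119/196 = 0.453.

0.45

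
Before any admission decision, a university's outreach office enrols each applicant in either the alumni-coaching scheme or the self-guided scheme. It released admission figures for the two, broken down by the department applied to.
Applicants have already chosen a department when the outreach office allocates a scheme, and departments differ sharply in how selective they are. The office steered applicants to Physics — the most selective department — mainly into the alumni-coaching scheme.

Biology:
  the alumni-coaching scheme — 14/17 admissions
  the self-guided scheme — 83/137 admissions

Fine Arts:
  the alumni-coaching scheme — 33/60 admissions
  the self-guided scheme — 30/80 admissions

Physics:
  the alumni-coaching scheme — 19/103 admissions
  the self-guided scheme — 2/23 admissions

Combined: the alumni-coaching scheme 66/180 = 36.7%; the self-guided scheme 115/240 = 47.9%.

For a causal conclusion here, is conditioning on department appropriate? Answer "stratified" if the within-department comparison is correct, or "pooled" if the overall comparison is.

Within every department level the alumni-coaching scheme has the higher rate, yet pooled the self-guided scheme does — Simpson's reversal.
Since department is a pre-existing factor (not a product of the outreach scheme) and it affects the outcome on its own, it is a confounder. The stratified rates, not the pooled rate, identify the causal effect.
Within each level — Biology: 82.4% vs 60.6%; Fine Arts: 55.0% vs 37.5%; Physics: 18.4% vs 8.7% — the alumni-coaching scheme is higher every time.

stratified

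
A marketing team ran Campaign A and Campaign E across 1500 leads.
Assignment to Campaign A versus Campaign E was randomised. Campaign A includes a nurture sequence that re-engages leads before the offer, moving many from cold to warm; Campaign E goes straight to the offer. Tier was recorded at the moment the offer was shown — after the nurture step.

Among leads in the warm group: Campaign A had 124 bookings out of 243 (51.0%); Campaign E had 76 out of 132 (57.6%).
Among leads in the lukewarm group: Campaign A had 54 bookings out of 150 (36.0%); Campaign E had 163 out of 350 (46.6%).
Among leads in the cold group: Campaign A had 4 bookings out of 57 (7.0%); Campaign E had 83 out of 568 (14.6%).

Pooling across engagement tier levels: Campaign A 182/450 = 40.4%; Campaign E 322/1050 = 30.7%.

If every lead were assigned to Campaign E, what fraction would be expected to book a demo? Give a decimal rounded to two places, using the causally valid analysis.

The engagement tier-specific comparison favours Campaign E throughout, but the pooled figures favour Campaign A. The question is whether to condition on engagement tier.
Because the campaign influences engagement tier, engagement tier is a post-treatment mediator, not a confounder. Stratifying on it would bias the estimate; the causal effect is the crude pooled difference.
So P(outcome | do(Campaign E)) is just the pooled rate for Campaign E: 322/1050 = 0.307.

0.31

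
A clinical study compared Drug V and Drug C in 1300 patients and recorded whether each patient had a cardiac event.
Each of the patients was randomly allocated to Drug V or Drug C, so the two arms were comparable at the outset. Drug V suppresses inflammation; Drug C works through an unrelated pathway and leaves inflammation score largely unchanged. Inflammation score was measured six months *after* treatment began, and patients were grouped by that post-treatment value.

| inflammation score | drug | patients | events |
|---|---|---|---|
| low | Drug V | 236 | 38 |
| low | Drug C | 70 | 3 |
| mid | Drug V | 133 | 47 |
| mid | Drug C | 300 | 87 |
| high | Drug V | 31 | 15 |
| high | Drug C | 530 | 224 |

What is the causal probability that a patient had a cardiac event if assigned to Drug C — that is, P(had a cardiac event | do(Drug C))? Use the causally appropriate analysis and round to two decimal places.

0.35

Within every inflammation score level Drug C has the lower rate, yet pooled Drug V does — Simpson's reversal.
Inflammation score lies on the pathway drug → inflammation score → outcome, so adjusting for it blocks the indirect effect. For the total causal effect of drug, use the unadjusted pooled rates.
So P(outcome | do(Drug C)) is just the pooled rate for Drug C: 314/900 = 0.349.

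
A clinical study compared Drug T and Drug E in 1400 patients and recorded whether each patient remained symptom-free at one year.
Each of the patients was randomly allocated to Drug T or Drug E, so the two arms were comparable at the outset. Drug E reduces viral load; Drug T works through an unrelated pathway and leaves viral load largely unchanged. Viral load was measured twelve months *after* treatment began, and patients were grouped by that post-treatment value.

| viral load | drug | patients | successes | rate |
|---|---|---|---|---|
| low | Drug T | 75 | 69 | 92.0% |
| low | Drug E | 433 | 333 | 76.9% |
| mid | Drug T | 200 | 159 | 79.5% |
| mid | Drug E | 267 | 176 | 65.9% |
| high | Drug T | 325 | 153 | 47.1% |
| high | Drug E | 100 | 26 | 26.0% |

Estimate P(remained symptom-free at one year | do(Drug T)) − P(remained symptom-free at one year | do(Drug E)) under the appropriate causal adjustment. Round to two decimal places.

Viral load here is a post-treatment variable shaped by the drug; conditioning on it would introduce bias rather than remove it. The overall comparison is the causal one.
The causal difference is the pooled difference: 0.635 − 0.669 = -0.034.

-0.03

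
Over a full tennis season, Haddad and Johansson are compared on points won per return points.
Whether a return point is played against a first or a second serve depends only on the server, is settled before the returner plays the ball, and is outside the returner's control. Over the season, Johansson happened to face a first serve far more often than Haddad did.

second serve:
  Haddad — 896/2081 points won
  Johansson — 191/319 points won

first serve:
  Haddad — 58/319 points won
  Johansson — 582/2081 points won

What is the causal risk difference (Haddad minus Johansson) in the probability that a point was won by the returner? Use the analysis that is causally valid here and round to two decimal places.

-0.13

Johansson is higher inside every serve type stratum but Haddad is higher in aggregate. Whether to stratify depends on how serve type relates to the player.
Serve type satisfies the back-door criterion: it is not a descendant of the player, and it blocks the spurious path from player to outcome. Adjusting for it (i.e., using the within-serve type rates) gives the causal effect.
Adjusting over the population distribution of serve type: 0.500·(0.431−0.599) + 0.500·(0.182−0.280) = -0.133.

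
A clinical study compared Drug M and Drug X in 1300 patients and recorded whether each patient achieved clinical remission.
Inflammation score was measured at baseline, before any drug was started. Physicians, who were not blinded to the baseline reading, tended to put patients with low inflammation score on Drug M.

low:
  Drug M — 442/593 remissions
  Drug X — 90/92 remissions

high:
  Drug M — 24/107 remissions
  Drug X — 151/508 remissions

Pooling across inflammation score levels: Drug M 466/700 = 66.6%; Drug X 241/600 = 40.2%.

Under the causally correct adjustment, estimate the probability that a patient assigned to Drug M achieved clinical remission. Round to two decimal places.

Nothing the drug does changes inflammation score; the imbalance is an allocation artefact. With inflammation score also predicting the outcome, the pooled figure is confounded, and the within-stratum comparison is the causal one.
Standardising Drug M to the population inflammation score mix: 0.527·442/593 + 0.473·24/107 = 0.499.

0.50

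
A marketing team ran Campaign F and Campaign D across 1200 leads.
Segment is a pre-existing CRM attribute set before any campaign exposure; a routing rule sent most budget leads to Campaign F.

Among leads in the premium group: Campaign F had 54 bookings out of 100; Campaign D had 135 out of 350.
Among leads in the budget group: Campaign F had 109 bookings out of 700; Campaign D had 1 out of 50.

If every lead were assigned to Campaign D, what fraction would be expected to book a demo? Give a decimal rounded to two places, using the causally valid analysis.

0.16

Campaign F is higher inside every customer segment stratum but Campaign D is higher in aggregate. Whether to stratify depends on how customer segment relates to the campaign.
Customer segment is set before the campaign has any effect — it is not caused by the campaign — and it independently drives the outcome. That makes it a confounder, so the causal comparison is within customer segment levels.
Standardising Campaign D to the population customer segment mix: 0.375·135/350 + 0.625·1/50 = 0.157.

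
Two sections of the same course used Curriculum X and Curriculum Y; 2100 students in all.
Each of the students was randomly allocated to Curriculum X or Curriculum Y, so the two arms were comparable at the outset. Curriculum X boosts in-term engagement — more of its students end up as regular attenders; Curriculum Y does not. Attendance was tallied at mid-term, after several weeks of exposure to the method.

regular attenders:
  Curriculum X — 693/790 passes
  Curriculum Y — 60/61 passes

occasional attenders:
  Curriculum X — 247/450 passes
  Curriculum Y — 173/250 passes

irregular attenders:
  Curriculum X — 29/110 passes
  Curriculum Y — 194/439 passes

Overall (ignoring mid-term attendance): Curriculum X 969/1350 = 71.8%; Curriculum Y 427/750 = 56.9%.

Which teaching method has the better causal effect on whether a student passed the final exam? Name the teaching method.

Curriculum X

The stratified and pooled comparisons disagree (Curriculum Y wins within each mid-term attendance; Curriculum X wins overall), so the answer turns on the causal role of mid-term attendance.
Mid-term attendance here is a post-treatment variable shaped by the teaching method; conditioning on it would introduce bias rather than remove it. The overall comparison is the causal one.
Pooled: Curriculum X 71.8% vs Curriculum Y 56.9%; Curriculum X is higher overall.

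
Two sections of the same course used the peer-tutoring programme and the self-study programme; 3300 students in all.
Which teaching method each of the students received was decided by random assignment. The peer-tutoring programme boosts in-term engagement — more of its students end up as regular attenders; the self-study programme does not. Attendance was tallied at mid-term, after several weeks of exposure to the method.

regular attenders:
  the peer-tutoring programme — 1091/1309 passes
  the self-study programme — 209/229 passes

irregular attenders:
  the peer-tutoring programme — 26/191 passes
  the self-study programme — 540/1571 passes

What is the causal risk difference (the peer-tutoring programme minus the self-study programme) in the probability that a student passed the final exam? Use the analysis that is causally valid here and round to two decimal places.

+0.33

Stratifying would compare teaching methods among students the teaching methods themselves sorted into mid-term attendance groups — a form of selection on an intermediate. The unconditioned pooled rates give the total causal effect.
The causal difference is the pooled difference: 0.745 − 0.416 = +0.329.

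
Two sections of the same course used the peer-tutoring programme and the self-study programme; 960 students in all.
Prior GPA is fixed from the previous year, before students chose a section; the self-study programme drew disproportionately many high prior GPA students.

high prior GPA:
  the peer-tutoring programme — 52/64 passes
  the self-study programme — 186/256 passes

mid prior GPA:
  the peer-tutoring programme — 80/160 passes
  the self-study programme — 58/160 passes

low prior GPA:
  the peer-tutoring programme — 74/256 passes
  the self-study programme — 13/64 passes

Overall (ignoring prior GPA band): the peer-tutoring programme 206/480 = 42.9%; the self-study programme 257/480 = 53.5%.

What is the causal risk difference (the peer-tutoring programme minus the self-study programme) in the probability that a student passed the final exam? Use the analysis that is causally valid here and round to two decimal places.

Prior GPA band satisfies the back-door criterion: it is not a descendant of the teaching method, and it blocks the spurious path from teaching method to outcome. Adjusting for it (i.e., using the within-prior GPA band rates) gives the causal effect.
Adjusting over the population distribution of prior GPA band: 0.333·(0.812−0.727) + 0.333·(0.500−0.362) + 0.333·(0.289−0.203) = +0.103.

+0.10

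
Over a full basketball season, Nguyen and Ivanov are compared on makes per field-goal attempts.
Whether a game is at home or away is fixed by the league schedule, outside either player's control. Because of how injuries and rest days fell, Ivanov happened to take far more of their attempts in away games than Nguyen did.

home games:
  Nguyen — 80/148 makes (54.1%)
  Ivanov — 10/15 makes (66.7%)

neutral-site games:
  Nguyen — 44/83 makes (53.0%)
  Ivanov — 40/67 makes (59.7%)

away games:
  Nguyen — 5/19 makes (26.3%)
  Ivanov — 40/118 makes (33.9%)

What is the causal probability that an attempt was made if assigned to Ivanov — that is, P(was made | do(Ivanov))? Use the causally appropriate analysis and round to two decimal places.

The stratified and pooled comparisons disagree (Ivanov wins within each game venue; Nguyen wins overall), so the answer turns on the causal role of game venue.
Nothing the player does changes game venue; the imbalance is an allocation artefact. With game venue also predicting the outcome, the pooled figure is confounded, and the within-stratum comparison is the causal one.
Standardising Ivanov to the population game venue mix: 0.362·10/15 + 0.333·40/67 + 0.304·40/118 = 0.544.

0.54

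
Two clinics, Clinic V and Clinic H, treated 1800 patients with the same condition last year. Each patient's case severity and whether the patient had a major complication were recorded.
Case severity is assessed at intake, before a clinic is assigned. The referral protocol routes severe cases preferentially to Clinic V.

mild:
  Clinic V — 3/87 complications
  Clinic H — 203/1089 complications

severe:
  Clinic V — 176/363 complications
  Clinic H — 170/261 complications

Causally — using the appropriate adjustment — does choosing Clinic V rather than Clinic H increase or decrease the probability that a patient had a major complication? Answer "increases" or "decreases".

decreases

Within every case severity level Clinic V has the lower rate, yet pooled Clinic H does — Simpson's reversal.
Case severity satisfies the back-door criterion: it is not a descendant of the clinic, and it blocks the spurious path from clinic to outcome. Adjusting for it (i.e., using the within-case severity rates) gives the causal effect.
Within each level — mild: 3.4% vs 18.6%; severe: 48.5% vs 65.1% — Clinic V is lower every time.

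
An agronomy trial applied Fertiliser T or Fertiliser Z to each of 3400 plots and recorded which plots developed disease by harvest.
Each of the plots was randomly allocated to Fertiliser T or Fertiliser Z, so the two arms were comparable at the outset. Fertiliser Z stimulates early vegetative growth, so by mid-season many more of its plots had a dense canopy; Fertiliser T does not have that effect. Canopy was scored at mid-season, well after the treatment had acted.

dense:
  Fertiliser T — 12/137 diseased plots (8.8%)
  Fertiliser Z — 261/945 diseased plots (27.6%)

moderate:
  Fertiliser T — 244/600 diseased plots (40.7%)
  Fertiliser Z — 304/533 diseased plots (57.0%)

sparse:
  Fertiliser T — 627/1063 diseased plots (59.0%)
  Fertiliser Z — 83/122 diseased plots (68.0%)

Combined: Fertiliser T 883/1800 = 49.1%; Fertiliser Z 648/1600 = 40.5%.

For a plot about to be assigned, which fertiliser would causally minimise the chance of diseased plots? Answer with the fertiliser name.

Fertiliser Z

The mid-season canopy-specific comparison favours Fertiliser T throughout, but the pooled figures favour Fertiliser Z. The question is whether to condition on mid-season canopy.
Mid-season canopy is recorded after the fertiliser and is itself shifted by it — it sits on the causal path from fertiliser to outcome. Conditioning on a mediator would strip out part of the effect we want; the pooled comparison gives the total causal effect.
Pooled: Fertiliser T 49.1% vs Fertiliser Z 40.5%; Fertiliser Z is lower overall.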